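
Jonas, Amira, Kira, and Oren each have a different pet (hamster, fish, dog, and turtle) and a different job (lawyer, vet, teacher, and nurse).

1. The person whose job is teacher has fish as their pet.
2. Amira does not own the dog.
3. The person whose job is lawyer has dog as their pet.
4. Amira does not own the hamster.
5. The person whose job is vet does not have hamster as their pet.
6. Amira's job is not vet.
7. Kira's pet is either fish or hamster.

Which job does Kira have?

nurse

With clues 1–6, teacher is impossible for Kira's job.
With clues 1–7, lawyer and vet are impossible for Kira's job.
That leaves nurse.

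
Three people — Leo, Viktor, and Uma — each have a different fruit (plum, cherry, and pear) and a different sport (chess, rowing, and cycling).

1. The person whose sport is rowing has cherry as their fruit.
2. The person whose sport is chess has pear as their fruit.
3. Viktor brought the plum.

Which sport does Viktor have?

With clues 1–3, chess and rowing are impossible for Viktor's sport.
That leaves cycling.

cycling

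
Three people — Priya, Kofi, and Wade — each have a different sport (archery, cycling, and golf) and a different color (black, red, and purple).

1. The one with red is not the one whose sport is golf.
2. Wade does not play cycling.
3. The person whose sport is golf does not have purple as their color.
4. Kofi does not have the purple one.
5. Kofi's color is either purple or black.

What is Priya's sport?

With clues 1–5, archery and golf are impossible for Priya's sport.
That leaves cycling.

cycling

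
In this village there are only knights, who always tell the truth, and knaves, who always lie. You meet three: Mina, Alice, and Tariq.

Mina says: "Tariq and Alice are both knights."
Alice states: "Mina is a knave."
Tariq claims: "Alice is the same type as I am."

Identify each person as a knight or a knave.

Mina: knave, Alice: knight, Tariq: knave

Consider Mina. Suppose Mina is a knight.
Then no assignment of the remaining roles makes every statement match its speaker's type — contradiction.
So Mina is a knave.
With that fixed, Alice's statement is true, so Alice is a knight.
Consider Tariq. Suppose Tariq is a knight.
Then Mina's statement comes out true, contradicting Mina being a knave.
So Tariq is a knave.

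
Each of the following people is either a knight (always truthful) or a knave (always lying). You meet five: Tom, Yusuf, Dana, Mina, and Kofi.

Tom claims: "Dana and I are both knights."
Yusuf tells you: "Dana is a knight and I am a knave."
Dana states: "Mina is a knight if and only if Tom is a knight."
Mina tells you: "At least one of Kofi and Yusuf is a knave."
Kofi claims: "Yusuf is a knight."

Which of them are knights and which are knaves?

Consider Tom. Suppose Tom is a knight.
Then no assignment of the remaining roles makes every statement match its speaker's type — contradiction.
So Tom is a knave.
Consider Yusuf. Suppose Yusuf is a knight.
Then Yusuf's own statement would have to be true, but it can't be — contradiction.
So Yusuf is a knave.
With that fixed, Mina's statement is true, so Mina is a knight.
With that fixed, Kofi's statement is false, so Kofi is a knave.
With that fixed, Dana's statement is false, so Dana is a knave.

Tom: knave, Yusuf: knave, Dana: knave, Mina: knight, Kofi: knave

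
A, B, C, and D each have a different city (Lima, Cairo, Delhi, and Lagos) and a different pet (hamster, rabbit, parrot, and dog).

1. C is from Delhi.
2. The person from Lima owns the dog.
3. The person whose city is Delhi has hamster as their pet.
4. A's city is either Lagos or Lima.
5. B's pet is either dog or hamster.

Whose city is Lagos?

A

Clue 1 rules out C for the one with city Lagos.
With clues 1–5, B and D are impossible for the one with city Lagos.
That leaves A.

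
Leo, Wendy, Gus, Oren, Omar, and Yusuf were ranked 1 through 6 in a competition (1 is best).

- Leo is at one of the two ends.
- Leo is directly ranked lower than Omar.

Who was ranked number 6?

Leo

With clues 1–2, Gus, Omar, Oren, Wendy, and Yusuf are ruled out for rank 6.
So rank 6 is Leo.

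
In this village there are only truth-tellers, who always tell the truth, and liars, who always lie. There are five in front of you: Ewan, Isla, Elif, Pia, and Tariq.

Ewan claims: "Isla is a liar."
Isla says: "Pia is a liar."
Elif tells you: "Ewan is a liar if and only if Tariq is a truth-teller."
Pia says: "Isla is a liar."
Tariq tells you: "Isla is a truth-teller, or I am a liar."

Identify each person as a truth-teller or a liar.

Ewan: liar, Isla: truth-teller, Elif: truth-teller, Pia: liar, Tariq: truth-teller

Consider Ewan. Suppose Ewan is a truth-teller.
Then no assignment of the remaining roles makes every statement match its speaker's type — contradiction.
So Ewan is a liar.
Consider Isla. Suppose Isla is a liar.
Then Ewan's statement comes out true, contradicting Ewan being a liar.
So Isla is a truth-teller.
With that fixed, Pia's statement is false, so Pia is a liar.
With that fixed, Tariq's statement is true, so Tariq is a truth-teller.
With that fixed, Elif's statement is true, so Elif is a truth-teller.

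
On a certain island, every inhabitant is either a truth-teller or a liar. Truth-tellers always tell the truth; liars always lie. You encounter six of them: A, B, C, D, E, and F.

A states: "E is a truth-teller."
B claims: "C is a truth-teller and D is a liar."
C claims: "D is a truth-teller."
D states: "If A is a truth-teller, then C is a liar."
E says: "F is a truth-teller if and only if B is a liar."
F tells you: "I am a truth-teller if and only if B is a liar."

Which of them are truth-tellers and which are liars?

A: liar, B: liar, C: truth-teller, D: truth-teller, E: liar, F: liar

Consider A. Suppose A is a truth-teller.
Then no assignment of the remaining roles makes every statement match its speaker's type — contradiction.
So A is a liar.
With that fixed, D's statement is true, so D is a truth-teller.
With that fixed, B's statement is false, so B is a liar.
With that fixed, C's statement is true, so C is a truth-teller.
Consider E. Suppose E is a truth-teller.
Then A's statement comes out true, contradicting A being a liar.
So E is a liar.
Consider F. Suppose F is a truth-teller.
Then E's statement comes out true, contradicting E being a liar.
So F is a liar.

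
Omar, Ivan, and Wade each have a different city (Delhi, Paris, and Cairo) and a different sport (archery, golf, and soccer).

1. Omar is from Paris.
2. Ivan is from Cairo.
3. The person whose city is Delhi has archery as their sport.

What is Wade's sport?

With clues 1–3, golf and soccer are impossible for Wade's sport.
That leaves archery.

archery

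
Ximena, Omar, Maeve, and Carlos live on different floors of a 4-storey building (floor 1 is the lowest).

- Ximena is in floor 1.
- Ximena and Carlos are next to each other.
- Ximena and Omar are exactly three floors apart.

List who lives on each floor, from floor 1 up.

Ximena, Carlos, Maeve, Omar

From clue 1: Ximena → floor 1.
From clues 1–2: Carlos → floor 2.
From clues 1–3: Maeve → floor 3, Omar → floor 4.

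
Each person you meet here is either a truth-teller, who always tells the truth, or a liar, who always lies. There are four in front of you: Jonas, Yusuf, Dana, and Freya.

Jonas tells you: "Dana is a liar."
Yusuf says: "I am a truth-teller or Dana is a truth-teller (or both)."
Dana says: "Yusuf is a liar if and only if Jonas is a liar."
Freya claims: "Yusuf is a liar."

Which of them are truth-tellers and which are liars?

Jonas: truth-teller, Yusuf: liar, Dana: liar, Freya: truth-teller

Consider Jonas. Suppose Jonas is a liar.
Then no assignment of the remaining roles makes every statement match its speaker's type — contradiction.
So Jonas is a truth-teller.
Consider Yusuf. Suppose Yusuf is a truth-teller.
Then no assignment of the remaining roles makes every statement match its speaker's type — contradiction.
So Yusuf is a liar.
With that fixed, Dana's statement is false, so Dana is a liar.
With that fixed, Freya's statement is true, so Freya is a truth-teller.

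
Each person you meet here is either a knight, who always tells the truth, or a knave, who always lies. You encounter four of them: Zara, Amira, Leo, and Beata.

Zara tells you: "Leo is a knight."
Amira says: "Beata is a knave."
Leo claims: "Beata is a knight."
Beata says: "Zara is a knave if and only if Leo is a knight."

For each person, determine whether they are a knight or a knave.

Zara: knave, Amira: knight, Leo: knave, Beata: knave

Consider Zara. Suppose Zara is a knight.
Then no assignment of the remaining roles makes every statement match its speaker's type — contradiction.
So Zara is a knave.
Consider Amira. Suppose Amira is a knave.
Then no assignment of the remaining roles makes every statement match its speaker's type — contradiction.
So Amira is a knight.
Consider Leo. Suppose Leo is a knight.
Then Zara's statement comes out true, contradicting Zara being a knave.
So Leo is a knave.
With that fixed, Beata's statement is false, so Beata is a knave.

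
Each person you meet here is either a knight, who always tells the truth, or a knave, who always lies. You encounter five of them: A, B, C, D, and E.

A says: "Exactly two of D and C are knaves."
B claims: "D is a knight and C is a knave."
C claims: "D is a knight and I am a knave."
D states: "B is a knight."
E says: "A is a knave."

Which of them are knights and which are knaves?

Consider A. Suppose A is a knave.
Then no assignment of the remaining roles makes every statement match its speaker's type — contradiction.
So A is a knight.
With that fixed, E's statement is false, so E is a knave.
Consider B. Suppose B is a knight.
Then no assignment of the remaining roles makes every statement match its speaker's type — contradiction.
So B is a knave.
With that fixed, D's statement is false, so D is a knave.
With that fixed, C's statement is false, so C is a knave.

A: knight, B: knave, C: knave, D: knave, E: knave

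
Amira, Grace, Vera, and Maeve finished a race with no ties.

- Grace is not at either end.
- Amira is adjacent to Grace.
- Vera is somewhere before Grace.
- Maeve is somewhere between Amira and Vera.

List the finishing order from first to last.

From clue 1: Grace is in {2,3}.
From clues 1–4: Vera → place 1, Maeve → place 2, Grace → place 3, Amira → place 4.

Vera, Maeve, Grace, Amira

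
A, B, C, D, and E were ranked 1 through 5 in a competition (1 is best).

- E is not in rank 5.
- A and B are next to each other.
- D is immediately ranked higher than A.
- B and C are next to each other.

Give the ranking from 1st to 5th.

From clue 1: E is in {1,2,3,4}.
From clues 1–3: A is in {2,3,4}.
From clues 1–4: E → rank 1, D → rank 2, A → rank 3, B → rank 4, C → rank 5.

E, D, A, B, C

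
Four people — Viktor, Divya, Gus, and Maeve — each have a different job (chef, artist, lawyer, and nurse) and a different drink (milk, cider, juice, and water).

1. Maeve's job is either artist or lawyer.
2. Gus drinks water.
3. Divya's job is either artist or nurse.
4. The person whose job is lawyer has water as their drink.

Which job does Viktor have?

With clues 1–4, artist, lawyer, and nurse are impossible for Viktor's job.
That leaves chef.

chef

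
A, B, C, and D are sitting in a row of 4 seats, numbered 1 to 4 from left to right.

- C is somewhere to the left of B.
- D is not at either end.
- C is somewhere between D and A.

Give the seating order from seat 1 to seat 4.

A, C, D, B

From clue 1: B is in {2,3,4}.
From clues 1–2: D is in {2,3}.
From clues 1–3: A → seat 1, C → seat 2, D → seat 3, B → seat 4.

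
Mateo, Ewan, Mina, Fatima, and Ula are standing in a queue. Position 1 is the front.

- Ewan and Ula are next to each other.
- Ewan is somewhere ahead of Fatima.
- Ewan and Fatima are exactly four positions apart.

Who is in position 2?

With clues 1–2, Fatima is ruled out for position 2.
With clues 1–3, Ewan, Mateo, and Mina are ruled out for position 2.
So position 2 is Ula.

Ula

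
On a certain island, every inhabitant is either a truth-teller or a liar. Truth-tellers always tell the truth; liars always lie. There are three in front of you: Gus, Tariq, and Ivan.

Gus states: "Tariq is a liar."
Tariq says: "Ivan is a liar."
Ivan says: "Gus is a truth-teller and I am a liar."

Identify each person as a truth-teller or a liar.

Consider Gus. Suppose Gus is a truth-teller.
Then whichever role Ivan has, Ivan's statement has the wrong truth value — contradiction.
So Gus is a liar.
With that fixed, Ivan's statement is false, so Ivan is a liar.
With that fixed, Tariq's statement is true, so Tariq is a truth-teller.

Gus: liar, Tariq: truth-teller, Ivan: liar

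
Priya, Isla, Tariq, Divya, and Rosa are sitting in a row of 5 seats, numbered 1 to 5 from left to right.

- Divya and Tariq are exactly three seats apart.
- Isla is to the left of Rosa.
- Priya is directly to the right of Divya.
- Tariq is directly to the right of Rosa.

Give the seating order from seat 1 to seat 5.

From clue 1: Tariq is in {1,2,4,5}.
From clues 1–2: Isla is in {1,2,3}.
From clues 1–3: Priya is in {2,3,5}.
From clues 1–4: Isla → seat 1, Divya → seat 2, Priya → seat 3, Rosa → seat 4, Tariq → seat 5.

Isla, Divya, Priya, Rosa, Tariq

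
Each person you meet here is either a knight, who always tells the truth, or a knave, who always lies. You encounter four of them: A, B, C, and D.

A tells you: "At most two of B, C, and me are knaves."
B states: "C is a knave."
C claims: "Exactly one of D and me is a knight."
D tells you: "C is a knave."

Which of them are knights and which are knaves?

Consider A. Suppose A is a knave.
Then no assignment of the remaining roles makes every statement match its speaker's type — contradiction.
So A is a knight.
Consider B. Suppose B is a knight.
Then no assignment of the remaining roles makes every statement match its speaker's type — contradiction.
So B is a knave.
Consider C. Suppose C is a knave.
Then B's statement comes out true, contradicting B being a knave.
So C is a knight.
With that fixed, D's statement is false, so D is a knave.

A: knight, B: knave, C: knight, D: knave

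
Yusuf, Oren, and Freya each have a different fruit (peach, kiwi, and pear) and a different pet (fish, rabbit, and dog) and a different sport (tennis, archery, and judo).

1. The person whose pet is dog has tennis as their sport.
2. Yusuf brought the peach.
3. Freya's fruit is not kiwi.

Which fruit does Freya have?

With clues 1–2, peach is impossible for Freya's fruit.
With clues 1–3, kiwi is impossible for Freya's fruit.
That leaves pear.

pear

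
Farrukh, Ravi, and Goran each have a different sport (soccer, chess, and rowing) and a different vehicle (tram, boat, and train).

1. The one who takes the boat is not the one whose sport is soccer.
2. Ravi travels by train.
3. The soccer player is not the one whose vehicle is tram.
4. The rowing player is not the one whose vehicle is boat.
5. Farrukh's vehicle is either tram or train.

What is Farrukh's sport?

rowing

With clues 1–3, soccer is impossible for Farrukh's sport.
With clues 1–5, chess is impossible for Farrukh's sport.
That leaves rowing.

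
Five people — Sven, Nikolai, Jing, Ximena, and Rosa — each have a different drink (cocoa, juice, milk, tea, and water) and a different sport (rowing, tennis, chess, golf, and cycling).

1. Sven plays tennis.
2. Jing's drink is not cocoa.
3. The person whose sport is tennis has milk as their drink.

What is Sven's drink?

milk

With clues 1–3, cocoa, juice, tea, and water are impossible for Sven's drink.
That leaves milk.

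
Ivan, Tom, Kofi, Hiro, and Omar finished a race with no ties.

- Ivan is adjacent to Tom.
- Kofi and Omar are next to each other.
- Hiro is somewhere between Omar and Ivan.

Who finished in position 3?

With clues 1–3, Ivan, Kofi, Omar, and Tom are ruled out for place 3.
So place 3 is Hiro.

Hiro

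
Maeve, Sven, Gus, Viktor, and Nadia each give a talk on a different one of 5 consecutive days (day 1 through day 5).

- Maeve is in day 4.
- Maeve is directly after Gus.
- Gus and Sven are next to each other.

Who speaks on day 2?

With clue 1, Maeve is ruled out for day 2.
With clues 1–2, Gus is ruled out for day 2.
With clues 1–3, Nadia and Viktor are ruled out for day 2.
So day 2 is Sven.

Sven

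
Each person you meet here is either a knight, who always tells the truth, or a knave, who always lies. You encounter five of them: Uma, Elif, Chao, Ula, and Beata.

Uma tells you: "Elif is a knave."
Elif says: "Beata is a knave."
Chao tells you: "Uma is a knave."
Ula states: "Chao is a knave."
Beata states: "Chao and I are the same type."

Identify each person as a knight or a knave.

Uma: knave, Elif: knight, Chao: knight, Ula: knave, Beata: knave

Consider Uma. Suppose Uma is a knight.
Then no assignment of the remaining roles makes every statement match its speaker's type — contradiction.
So Uma is a knave.
With that fixed, Chao's statement is true, so Chao is a knight.
With that fixed, Ula's statement is false, so Ula is a knave.
Consider Elif. Suppose Elif is a knave.
Then Uma's statement comes out true, contradicting Uma being a knave.
So Elif is a knight.
Consider Beata. Suppose Beata is a knight.
Then Elif's statement comes out false, contradicting Elif being a knight.
So Beata is a knave.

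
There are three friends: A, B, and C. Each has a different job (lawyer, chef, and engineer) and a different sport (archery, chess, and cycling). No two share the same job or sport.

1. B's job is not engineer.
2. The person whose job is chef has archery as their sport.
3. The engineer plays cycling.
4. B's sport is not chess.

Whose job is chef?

With clues 1–4, A and C are impossible for the one with job chef.
That leaves B.

B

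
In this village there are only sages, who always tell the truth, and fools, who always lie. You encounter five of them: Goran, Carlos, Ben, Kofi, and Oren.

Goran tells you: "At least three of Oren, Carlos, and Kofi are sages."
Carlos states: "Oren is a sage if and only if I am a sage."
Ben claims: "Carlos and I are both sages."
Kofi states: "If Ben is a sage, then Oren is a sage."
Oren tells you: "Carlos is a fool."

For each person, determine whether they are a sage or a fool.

Consider Goran. Suppose Goran is a sage.
Then no assignment of the remaining roles makes every statement match its speaker's type — contradiction.
So Goran is a fool.
Consider Carlos. Suppose Carlos is a sage.
Then no assignment of the remaining roles makes every statement match its speaker's type — contradiction.
So Carlos is a fool.
With that fixed, Ben's statement is false, so Ben is a fool.
With that fixed, Kofi's statement is true, so Kofi is a sage.
With that fixed, Oren's statement is true, so Oren is a sage.

Goran: fool, Carlos: fool, Ben: fool, Kofi: sage, Oren: sage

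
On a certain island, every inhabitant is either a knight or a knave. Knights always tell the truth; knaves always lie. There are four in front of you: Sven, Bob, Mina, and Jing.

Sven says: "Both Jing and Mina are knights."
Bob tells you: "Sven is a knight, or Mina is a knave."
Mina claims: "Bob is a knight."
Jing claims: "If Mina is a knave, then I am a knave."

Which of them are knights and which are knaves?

Consider Sven. Suppose Sven is a knave.
Then no assignment of the remaining roles makes every statement match its speaker's type — contradiction.
So Sven is a knight.
With that fixed, Bob's statement is true, so Bob is a knight.
With that fixed, Mina's statement is true, so Mina is a knight.
With that fixed, Jing's statement is true, so Jing is a knight.

Sven: knight, Bob: knight, Mina: knight, Jing: knight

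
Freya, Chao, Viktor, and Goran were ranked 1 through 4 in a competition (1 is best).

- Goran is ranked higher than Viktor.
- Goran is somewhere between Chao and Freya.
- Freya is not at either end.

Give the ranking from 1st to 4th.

Chao, Goran, Freya, Viktor

From clue 1: Viktor is in {2,3,4}.
From clues 1–2: Goran → rank 2.
From clues 1–3: Chao → rank 1, Freya → rank 3, Viktor → rank 4.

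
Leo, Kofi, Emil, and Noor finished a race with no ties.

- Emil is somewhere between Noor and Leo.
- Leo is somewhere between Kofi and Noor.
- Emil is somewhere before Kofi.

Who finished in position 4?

Kofi

With clue 1, Emil is ruled out for place 4.
With clues 1–2, Leo is ruled out for place 4.
With clues 1–3, Noor is ruled out for place 4.
So place 4 is Kofi.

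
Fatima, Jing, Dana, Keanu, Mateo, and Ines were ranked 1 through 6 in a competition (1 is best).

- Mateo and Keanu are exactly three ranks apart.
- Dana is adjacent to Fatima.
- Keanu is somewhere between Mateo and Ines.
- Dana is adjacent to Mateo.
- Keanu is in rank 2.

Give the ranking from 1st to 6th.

From clues 1–3: Fatima is in {2,3,4,5}.
From clues 1–4: Fatima is in {3,4}.
From clues 1–5: Ines → rank 1, Keanu → rank 2, Fatima → rank 3, Dana → rank 4, Mateo → rank 5, Jing → rank 6.

Ines, Keanu, Fatima, Dana, Mateo, Jing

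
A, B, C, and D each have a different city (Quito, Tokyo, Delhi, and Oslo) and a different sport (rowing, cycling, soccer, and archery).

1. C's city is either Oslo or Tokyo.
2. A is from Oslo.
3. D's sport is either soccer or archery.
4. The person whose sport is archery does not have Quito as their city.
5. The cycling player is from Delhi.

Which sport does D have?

With clues 1–3, cycling and rowing are impossible for D's sport.
With clues 1–5, archery is impossible for D's sport.
That leaves soccer.

soccer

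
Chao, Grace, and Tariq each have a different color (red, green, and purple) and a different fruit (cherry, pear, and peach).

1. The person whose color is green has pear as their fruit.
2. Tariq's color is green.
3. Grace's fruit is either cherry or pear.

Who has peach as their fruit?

With clues 1–2, Tariq is impossible for the one with fruit peach.
With clues 1–3, Grace is impossible for the one with fruit peach.
That leaves Chao.

Chao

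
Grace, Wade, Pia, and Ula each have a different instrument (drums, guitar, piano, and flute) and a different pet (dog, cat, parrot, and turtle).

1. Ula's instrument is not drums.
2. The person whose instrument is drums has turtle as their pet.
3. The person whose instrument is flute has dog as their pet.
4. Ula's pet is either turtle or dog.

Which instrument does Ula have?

Clue 1 rules out drums for Ula's instrument.
With clues 1–4, guitar and piano are impossible for Ula's instrument.
That leaves flute.

flute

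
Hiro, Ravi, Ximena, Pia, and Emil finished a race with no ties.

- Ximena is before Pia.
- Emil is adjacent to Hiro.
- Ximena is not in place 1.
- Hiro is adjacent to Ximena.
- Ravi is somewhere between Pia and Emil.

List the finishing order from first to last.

Emil, Hiro, Ximena, Ravi, Pia

From clue 1: Ximena is in {1,2,3,4}.
From clues 1–3: Ximena is in {2,3,4}.
From clues 1–4: Hiro is in {2,3}.
From clues 1–5: Emil → place 1, Hiro → place 2, Ximena → place 3, Ravi → place 4, Pia → place 5.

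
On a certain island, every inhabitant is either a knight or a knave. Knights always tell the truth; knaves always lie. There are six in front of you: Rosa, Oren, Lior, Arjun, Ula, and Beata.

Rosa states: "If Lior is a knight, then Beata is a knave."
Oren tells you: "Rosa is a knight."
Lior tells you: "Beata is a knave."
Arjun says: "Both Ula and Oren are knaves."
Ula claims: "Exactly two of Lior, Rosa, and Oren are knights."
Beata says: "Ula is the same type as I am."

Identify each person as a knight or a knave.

Consider Rosa. Suppose Rosa is a knave.
Then no assignment of the remaining roles makes every statement match its speaker's type — contradiction.
So Rosa is a knight.
With that fixed, Oren's statement is true, so Oren is a knight.
With that fixed, Arjun's statement is false, so Arjun is a knave.
Consider Lior. Suppose Lior is a knight.
Then no assignment of the remaining roles makes every statement match its speaker's type — contradiction.
So Lior is a knave.
With that fixed, Ula's statement is true, so Ula is a knight.
Consider Beata. Suppose Beata is a knave.
Then Lior's statement comes out true, contradicting Lior being a knave.
So Beata is a knight.

Rosa: knight, Oren: knight, Lior: knave, Arjun: knave, Ula: knight, Beata: knight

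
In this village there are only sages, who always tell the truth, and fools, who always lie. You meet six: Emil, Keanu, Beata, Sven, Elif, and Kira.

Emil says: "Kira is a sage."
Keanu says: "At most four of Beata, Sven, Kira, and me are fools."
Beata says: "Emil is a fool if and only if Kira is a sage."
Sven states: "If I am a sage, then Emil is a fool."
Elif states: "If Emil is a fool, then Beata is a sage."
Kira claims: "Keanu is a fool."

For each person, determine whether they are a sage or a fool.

Regardless of anyone's role, Keanu's statement is true, so Keanu is a sage.
With that fixed, Kira's statement is false, so Kira is a fool.
With that fixed, Emil's statement is false, so Emil is a fool.
With that fixed, Beata's statement is false, so Beata is a fool.
With that fixed, Sven's statement is true, so Sven is a sage.
With that fixed, Elif's statement is false, so Elif is a fool.

Emil: fool, Keanu: sage, Beata: fool, Sven: sage, Elif: fool, Kira: fool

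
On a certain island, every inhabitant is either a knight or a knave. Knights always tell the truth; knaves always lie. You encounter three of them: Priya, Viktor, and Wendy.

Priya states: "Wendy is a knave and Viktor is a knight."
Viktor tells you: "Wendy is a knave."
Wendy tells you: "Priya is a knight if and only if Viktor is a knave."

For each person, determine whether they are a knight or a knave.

Consider Priya. Suppose Priya is a knave.
Then no assignment of the remaining roles makes every statement match its speaker's type — contradiction.
So Priya is a knight.
Consider Viktor. Suppose Viktor is a knave.
Then Priya's statement comes out false, contradicting Priya being a knight.
So Viktor is a knight.
With that fixed, Wendy's statement is false, so Wendy is a knave.

Priya: knight, Viktor: knight, Wendy: knave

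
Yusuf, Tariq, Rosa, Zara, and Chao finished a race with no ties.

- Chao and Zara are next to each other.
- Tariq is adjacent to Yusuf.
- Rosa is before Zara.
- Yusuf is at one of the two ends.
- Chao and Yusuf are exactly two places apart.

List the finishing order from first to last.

From clues 1–2: Rosa is in {1,3,5}.
From clues 1–3: Rosa is in {1,3}.
From clues 1–4: Yusuf is in {1,5}.
From clues 1–5: Rosa → place 1, Zara → place 2, Chao → place 3, Tariq → place 4, Yusuf → place 5.

Rosa, Zara, Chao, Tariq, Yusuf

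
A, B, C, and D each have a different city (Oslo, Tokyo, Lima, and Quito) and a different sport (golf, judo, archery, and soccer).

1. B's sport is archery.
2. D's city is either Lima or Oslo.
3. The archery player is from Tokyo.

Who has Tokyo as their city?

With clues 1–2, D is impossible for the one with city Tokyo.
With clues 1–3, A and C are impossible for the one with city Tokyo.
That leaves B.

B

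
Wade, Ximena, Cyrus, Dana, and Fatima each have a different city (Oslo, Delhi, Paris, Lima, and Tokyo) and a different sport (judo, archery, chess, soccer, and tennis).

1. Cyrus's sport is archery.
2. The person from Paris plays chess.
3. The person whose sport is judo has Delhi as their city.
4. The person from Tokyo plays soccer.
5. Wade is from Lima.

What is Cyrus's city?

Oslo

With clues 1–2, Paris is impossible for Cyrus's city.
With clues 1–3, Delhi is impossible for Cyrus's city.
With clues 1–4, Tokyo is impossible for Cyrus's city.
With clues 1–5, Lima is impossible for Cyrus's city.
That leaves Oslo.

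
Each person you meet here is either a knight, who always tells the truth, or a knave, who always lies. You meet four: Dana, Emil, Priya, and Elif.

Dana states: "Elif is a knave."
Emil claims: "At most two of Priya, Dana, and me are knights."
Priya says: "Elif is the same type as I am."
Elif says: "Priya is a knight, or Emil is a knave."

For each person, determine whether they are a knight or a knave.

Dana: knave, Emil: knight, Priya: knight, Elif: knight

Consider Dana. Suppose Dana is a knight.
Then no assignment of the remaining roles makes every statement match its speaker's type — contradiction.
So Dana is a knave.
With that fixed, Emil's statement is true, so Emil is a knight.
Consider Priya. Suppose Priya is a knave.
Then no assignment of the remaining roles makes every statement match its speaker's type — contradiction.
So Priya is a knight.
With that fixed, Elif's statement is true, so Elif is a knight.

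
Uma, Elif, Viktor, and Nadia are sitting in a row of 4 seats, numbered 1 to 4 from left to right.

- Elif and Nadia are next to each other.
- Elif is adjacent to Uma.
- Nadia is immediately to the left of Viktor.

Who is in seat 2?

Elif

With clues 1–2, Viktor is ruled out for seat 2.
With clues 1–3, Nadia and Uma are ruled out for seat 2.
So seat 2 is Elif.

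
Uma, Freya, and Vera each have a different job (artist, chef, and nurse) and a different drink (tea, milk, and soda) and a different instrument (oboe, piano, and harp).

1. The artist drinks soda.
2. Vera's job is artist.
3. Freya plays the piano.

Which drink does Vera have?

With clues 1–2, milk and tea are impossible for Vera's drink.
That leaves soda.

soda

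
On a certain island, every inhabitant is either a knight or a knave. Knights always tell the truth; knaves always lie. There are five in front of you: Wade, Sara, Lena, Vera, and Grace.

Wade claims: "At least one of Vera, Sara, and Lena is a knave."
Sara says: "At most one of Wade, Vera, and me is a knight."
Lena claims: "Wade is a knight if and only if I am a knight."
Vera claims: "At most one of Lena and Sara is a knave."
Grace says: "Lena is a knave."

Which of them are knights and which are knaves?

Consider Wade. Suppose Wade is a knave.
Then whichever role Lena has, Lena's statement has the wrong truth value — contradiction.
So Wade is a knight.
Consider Sara. Suppose Sara is a knight.
Then Sara's own statement would have to be true, but it can't be — contradiction.
So Sara is a knave.
Consider Lena. Suppose Lena is a knave.
Then no assignment of the remaining roles makes every statement match its speaker's type — contradiction.
So Lena is a knight.
With that fixed, Vera's statement is true, so Vera is a knight.
With that fixed, Grace's statement is false, so Grace is a knave.

Wade: knight, Sara: knave, Lena: knight, Vera: knight, Grace: knave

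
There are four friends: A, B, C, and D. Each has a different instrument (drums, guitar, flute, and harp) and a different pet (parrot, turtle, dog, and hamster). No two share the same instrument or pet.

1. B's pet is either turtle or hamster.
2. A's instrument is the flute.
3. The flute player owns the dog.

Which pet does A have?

dog

With clues 1–3, hamster, parrot, and turtle are impossible for A's pet.
That leaves dog.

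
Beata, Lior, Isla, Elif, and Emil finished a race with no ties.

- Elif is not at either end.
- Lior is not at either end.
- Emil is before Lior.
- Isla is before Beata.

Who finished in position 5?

With clue 1, Elif is ruled out for place 5.
With clues 1–2, Lior is ruled out for place 5.
With clues 1–3, Emil is ruled out for place 5.
With clues 1–4, Isla is ruled out for place 5.
So place 5 is Beata.

Beata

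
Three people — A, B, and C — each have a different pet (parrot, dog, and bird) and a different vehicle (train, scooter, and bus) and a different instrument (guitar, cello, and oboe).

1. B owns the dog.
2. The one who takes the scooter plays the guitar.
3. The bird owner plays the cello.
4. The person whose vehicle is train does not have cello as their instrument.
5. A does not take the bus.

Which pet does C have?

Clue 1 rules out dog for C's pet.
With clues 1–5, parrot is impossible for C's pet.
That leaves bird.

bird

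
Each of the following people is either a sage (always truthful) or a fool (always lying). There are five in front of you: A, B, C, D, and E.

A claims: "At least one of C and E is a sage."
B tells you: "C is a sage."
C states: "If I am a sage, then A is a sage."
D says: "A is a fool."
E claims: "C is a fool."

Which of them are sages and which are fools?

A: sage, B: sage, C: sage, D: fool, E: fool

Consider A. Suppose A is a fool.
Then whichever role C has, C's statement has the wrong truth value — contradiction.
So A is a sage.
With that fixed, C's statement is true, so C is a sage.
With that fixed, D's statement is false, so D is a fool.
With that fixed, E's statement is false, so E is a fool.
With that fixed, B's statement is true, so B is a sage.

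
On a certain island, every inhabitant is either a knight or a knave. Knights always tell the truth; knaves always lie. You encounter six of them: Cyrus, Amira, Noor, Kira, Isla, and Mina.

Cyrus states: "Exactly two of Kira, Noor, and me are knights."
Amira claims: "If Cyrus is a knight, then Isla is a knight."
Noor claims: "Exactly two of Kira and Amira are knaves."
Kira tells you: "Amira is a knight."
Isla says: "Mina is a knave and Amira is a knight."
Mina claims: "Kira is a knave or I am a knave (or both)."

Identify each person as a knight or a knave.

Consider Cyrus. Suppose Cyrus is a knave.
Then no assignment of the remaining roles makes every statement match its speaker's type — contradiction.
So Cyrus is a knight.
Consider Amira. Suppose Amira is a knight.
Then no assignment of the remaining roles makes every statement match its speaker's type — contradiction.
So Amira is a knave.
With that fixed, Kira's statement is false, so Kira is a knave.
With that fixed, Isla's statement is false, so Isla is a knave.
With that fixed, Mina's statement is true, so Mina is a knight.
With that fixed, Noor's statement is true, so Noor is a knight.

Cyrus: knight, Amira: knave, Noor: knight, Kira: knave, Isla: knave, Mina: knight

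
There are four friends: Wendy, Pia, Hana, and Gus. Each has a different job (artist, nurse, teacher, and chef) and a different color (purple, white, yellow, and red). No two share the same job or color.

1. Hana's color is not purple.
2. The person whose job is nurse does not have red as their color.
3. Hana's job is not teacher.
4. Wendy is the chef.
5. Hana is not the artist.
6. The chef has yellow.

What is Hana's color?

white

Clue 1 rules out purple for Hana's color.
With clues 1–5, red is impossible for Hana's color.
With clues 1–6, yellow is impossible for Hana's color.
That leaves white.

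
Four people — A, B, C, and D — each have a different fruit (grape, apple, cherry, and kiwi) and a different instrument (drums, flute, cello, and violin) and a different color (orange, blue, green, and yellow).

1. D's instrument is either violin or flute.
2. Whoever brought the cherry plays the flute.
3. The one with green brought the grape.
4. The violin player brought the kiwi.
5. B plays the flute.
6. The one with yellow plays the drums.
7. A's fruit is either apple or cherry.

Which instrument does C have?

cello

With clues 1–5, flute and violin are impossible for C's instrument.
With clues 1–7, drums is impossible for C's instrument.
That leaves cello.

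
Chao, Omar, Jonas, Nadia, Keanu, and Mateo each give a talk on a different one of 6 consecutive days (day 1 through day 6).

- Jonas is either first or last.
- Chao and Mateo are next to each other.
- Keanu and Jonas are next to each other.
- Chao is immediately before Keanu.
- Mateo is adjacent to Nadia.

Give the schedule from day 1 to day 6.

From clue 1: Jonas is in {1,6}.
From clues 1–4: Mateo → day 3, Chao → day 4, Keanu → day 5, Jonas → day 6.
From clues 1–5: Omar → day 1, Nadia → day 2.

Omar, Nadia, Mateo, Chao, Keanu, Jonas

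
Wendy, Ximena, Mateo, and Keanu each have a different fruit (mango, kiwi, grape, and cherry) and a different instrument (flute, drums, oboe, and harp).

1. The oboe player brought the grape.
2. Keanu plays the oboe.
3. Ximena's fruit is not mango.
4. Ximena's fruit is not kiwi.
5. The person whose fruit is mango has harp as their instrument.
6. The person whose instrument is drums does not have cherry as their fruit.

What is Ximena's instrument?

flute

With clues 1–2, oboe is impossible for Ximena's instrument.
With clues 1–5, harp is impossible for Ximena's instrument.
With clues 1–6, drums is impossible for Ximena's instrument.
That leaves flute.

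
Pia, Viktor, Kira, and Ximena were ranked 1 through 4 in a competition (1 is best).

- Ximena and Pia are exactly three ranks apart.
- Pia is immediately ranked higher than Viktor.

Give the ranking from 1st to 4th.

From clue 1: Pia is in {1,4}.
From clues 1–2: Pia → rank 1, Viktor → rank 2, Kira → rank 3, Ximena → rank 4.

Pia, Viktor, Kira, Ximena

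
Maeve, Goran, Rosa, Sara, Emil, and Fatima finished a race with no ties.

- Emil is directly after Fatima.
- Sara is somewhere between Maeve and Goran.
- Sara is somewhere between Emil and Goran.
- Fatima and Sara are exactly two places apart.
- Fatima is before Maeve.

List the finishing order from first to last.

Goran, Sara, Rosa, Fatima, Emil, Maeve

From clue 1: Emil is in {2,3,4,5,6}.
From clues 1–2: Sara is in {2,3,4,5}.
From clues 1–3: Goran is in {1,2,5,6}.
From clues 1–5: Goran → place 1, Sara → place 2, Rosa → place 3, Fatima → place 4, Emil → place 5, Maeve → place 6.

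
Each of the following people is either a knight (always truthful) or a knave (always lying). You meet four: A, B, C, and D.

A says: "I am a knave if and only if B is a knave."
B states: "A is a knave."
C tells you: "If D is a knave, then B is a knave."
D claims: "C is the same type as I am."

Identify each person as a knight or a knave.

Consider A. Suppose A is a knight.
Then no assignment of the remaining roles makes every statement match its speaker's type — contradiction.
So A is a knave.
With that fixed, B's statement is true, so B is a knight.
Consider C. Suppose C is a knave.
Then whichever role D has, D's statement has the wrong truth value — contradiction.
So C is a knight.
Consider D. Suppose D is a knave.
Then C's statement comes out false, contradicting C being a knight.
So D is a knight.

A: knave, B: knight, C: knight, D: knight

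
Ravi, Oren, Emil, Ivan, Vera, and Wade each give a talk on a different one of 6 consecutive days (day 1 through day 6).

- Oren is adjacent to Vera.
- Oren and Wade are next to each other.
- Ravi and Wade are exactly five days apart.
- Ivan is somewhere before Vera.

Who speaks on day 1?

With clues 1–2, Oren is ruled out for day 1.
With clues 1–3, Emil, Ivan, and Vera are ruled out for day 1.
With clues 1–4, Wade is ruled out for day 1.
So day 1 is Ravi.

Ravi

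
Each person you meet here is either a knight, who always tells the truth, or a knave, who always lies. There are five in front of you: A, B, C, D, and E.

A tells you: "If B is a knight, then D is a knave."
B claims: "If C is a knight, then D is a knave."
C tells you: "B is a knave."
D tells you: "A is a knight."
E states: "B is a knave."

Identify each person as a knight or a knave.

Consider A. Suppose A is a knave.
Then no assignment of the remaining roles makes every statement match its speaker's type — contradiction.
So A is a knight.
With that fixed, D's statement is true, so D is a knight.
Consider B. Suppose B is a knight.
Then A's statement comes out false, contradicting A being a knight.
So B is a knave.
With that fixed, C's statement is true, so C is a knight.
With that fixed, E's statement is true, so E is a knight.

A: knight, B: knave, C: knight, D: knight, E: knight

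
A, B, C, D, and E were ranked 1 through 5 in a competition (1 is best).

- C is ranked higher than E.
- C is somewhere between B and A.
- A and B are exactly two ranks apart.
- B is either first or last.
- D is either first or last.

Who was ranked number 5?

D

With clue 1, C is ruled out for rank 5.
With clues 1–3, A and B are ruled out for rank 5.
With clues 1–5, E is ruled out for rank 5.
So rank 5 is D.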